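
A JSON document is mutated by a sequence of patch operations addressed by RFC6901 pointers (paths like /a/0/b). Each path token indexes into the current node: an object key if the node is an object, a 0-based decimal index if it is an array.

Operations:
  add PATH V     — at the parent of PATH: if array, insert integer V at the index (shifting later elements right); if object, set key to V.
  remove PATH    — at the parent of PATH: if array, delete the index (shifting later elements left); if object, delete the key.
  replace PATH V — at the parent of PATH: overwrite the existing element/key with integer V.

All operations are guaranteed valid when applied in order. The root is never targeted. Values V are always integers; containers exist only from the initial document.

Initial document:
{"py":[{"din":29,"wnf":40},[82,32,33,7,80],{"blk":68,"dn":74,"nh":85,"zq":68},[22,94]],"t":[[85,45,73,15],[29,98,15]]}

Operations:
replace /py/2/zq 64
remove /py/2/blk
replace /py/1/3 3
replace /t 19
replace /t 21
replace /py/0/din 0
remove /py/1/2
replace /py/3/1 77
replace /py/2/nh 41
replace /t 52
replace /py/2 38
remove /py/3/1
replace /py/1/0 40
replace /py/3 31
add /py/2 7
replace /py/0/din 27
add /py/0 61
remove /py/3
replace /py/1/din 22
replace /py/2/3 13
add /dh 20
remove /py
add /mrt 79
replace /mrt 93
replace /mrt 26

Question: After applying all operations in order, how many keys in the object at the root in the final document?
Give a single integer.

Answer: 3

Derivation:
After op 1 (replace /py/2/zq 64): {"py":[{"din":29,"wnf":40},[82,32,33,7,80],{"blk":68,"dn":74,"nh":85,"zq":64},[22,94]],"t":[[85,45,73,15],[29,98,15]]}
After op 2 (remove /py/2/blk): {"py":[{"din":29,"wnf":40},[82,32,33,7,80],{"dn":74,"nh":85,"zq":64},[22,94]],"t":[[85,45,73,15],[29,98,15]]}
After op 3 (replace /py/1/3 3): {"py":[{"din":29,"wnf":40},[82,32,33,3,80],{"dn":74,"nh":85,"zq":64},[22,94]],"t":[[85,45,73,15],[29,98,15]]}
After op 4 (replace /t 19): {"py":[{"din":29,"wnf":40},[82,32,33,3,80],{"dn":74,"nh":85,"zq":64},[22,94]],"t":19}
After op 5 (replace /t 21): {"py":[{"din":29,"wnf":40},[82,32,33,3,80],{"dn":74,"nh":85,"zq":64},[22,94]],"t":21}
After op 6 (replace /py/0/din 0): {"py":[{"din":0,"wnf":40},[82,32,33,3,80],{"dn":74,"nh":85,"zq":64},[22,94]],"t":21}
After op 7 (remove /py/1/2): {"py":[{"din":0,"wnf":40},[82,32,3,80],{"dn":74,"nh":85,"zq":64},[22,94]],"t":21}
After op 8 (replace /py/3/1 77): {"py":[{"din":0,"wnf":40},[82,32,3,80],{"dn":74,"nh":85,"zq":64},[22,77]],"t":21}
After op 9 (replace /py/2/nh 41): {"py":[{"din":0,"wnf":40},[82,32,3,80],{"dn":74,"nh":41,"zq":64},[22,77]],"t":21}
After op 10 (replace /t 52): {"py":[{"din":0,"wnf":40},[82,32,3,80],{"dn":74,"nh":41,"zq":64},[22,77]],"t":52}
After op 11 (replace /py/2 38): {"py":[{"din":0,"wnf":40},[82,32,3,80],38,[22,77]],"t":52}
After op 12 (remove /py/3/1): {"py":[{"din":0,"wnf":40},[82,32,3,80],38,[22]],"t":52}
After op 13 (replace /py/1/0 40): {"py":[{"din":0,"wnf":40},[40,32,3,80],38,[22]],"t":52}
After op 14 (replace /py/3 31): {"py":[{"din":0,"wnf":40},[40,32,3,80],38,31],"t":52}
After op 15 (add /py/2 7): {"py":[{"din":0,"wnf":40},[40,32,3,80],7,38,31],"t":52}
After op 16 (replace /py/0/din 27): {"py":[{"din":27,"wnf":40},[40,32,3,80],7,38,31],"t":52}
After op 17 (add /py/0 61): {"py":[61,{"din":27,"wnf":40},[40,32,3,80],7,38,31],"t":52}
After op 18 (remove /py/3): {"py":[61,{"din":27,"wnf":40},[40,32,3,80],38,31],"t":52}
After op 19 (replace /py/1/din 22): {"py":[61,{"din":22,"wnf":40},[40,32,3,80],38,31],"t":52}
After op 20 (replace /py/2/3 13): {"py":[61,{"din":22,"wnf":40},[40,32,3,13],38,31],"t":52}
After op 21 (add /dh 20): {"dh":20,"py":[61,{"din":22,"wnf":40},[40,32,3,13],38,31],"t":52}
After op 22 (remove /py): {"dh":20,"t":52}
After op 23 (add /mrt 79): {"dh":20,"mrt":79,"t":52}
After op 24 (replace /mrt 93): {"dh":20,"mrt":93,"t":52}
After op 25 (replace /mrt 26): {"dh":20,"mrt":26,"t":52}
Size at the root: 3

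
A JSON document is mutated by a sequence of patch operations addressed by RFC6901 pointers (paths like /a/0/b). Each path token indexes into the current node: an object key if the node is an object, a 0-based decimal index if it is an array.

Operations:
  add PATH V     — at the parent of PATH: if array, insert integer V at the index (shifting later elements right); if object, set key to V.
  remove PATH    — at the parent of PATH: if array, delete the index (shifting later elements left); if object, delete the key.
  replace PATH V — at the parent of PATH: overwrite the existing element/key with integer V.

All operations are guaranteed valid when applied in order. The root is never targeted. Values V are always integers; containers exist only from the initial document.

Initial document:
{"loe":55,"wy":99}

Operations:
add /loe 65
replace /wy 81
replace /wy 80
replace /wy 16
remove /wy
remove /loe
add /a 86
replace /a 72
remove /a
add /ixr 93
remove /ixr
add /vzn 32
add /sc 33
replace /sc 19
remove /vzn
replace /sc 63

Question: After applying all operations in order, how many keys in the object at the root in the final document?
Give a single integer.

Answer: 1

Derivation:
After op 1 (add /loe 65): {"loe":65,"wy":99}
After op 2 (replace /wy 81): {"loe":65,"wy":81}
After op 3 (replace /wy 80): {"loe":65,"wy":80}
After op 4 (replace /wy 16): {"loe":65,"wy":16}
After op 5 (remove /wy): {"loe":65}
After op 6 (remove /loe): {}
After op 7 (add /a 86): {"a":86}
After op 8 (replace /a 72): {"a":72}
After op 9 (remove /a): {}
After op 10 (add /ixr 93): {"ixr":93}
After op 11 (remove /ixr): {}
After op 12 (add /vzn 32): {"vzn":32}
After op 13 (add /sc 33): {"sc":33,"vzn":32}
After op 14 (replace /sc 19): {"sc":19,"vzn":32}
After op 15 (remove /vzn): {"sc":19}
After op 16 (replace /sc 63): {"sc":63}
Size at the root: 1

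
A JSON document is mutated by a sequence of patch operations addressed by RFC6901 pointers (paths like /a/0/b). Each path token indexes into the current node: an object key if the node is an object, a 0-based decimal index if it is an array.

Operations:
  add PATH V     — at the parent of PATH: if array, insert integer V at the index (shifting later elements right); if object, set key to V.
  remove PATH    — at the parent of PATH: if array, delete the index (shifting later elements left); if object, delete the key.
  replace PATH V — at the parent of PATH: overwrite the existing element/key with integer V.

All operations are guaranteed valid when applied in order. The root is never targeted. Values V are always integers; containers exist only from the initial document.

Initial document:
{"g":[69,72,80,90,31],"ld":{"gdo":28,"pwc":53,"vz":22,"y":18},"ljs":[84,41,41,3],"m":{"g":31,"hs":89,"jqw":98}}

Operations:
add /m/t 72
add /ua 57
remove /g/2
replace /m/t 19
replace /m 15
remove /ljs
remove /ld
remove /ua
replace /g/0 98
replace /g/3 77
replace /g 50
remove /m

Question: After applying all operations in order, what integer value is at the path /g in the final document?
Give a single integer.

Answer: 50

Derivation:
After op 1 (add /m/t 72): {"g":[69,72,80,90,31],"ld":{"gdo":28,"pwc":53,"vz":22,"y":18},"ljs":[84,41,41,3],"m":{"g":31,"hs":89,"jqw":98,"t":72}}
After op 2 (add /ua 57): {"g":[69,72,80,90,31],"ld":{"gdo":28,"pwc":53,"vz":22,"y":18},"ljs":[84,41,41,3],"m":{"g":31,"hs":89,"jqw":98,"t":72},"ua":57}
After op 3 (remove /g/2): {"g":[69,72,90,31],"ld":{"gdo":28,"pwc":53,"vz":22,"y":18},"ljs":[84,41,41,3],"m":{"g":31,"hs":89,"jqw":98,"t":72},"ua":57}
After op 4 (replace /m/t 19): {"g":[69,72,90,31],"ld":{"gdo":28,"pwc":53,"vz":22,"y":18},"ljs":[84,41,41,3],"m":{"g":31,"hs":89,"jqw":98,"t":19},"ua":57}
After op 5 (replace /m 15): {"g":[69,72,90,31],"ld":{"gdo":28,"pwc":53,"vz":22,"y":18},"ljs":[84,41,41,3],"m":15,"ua":57}
After op 6 (remove /ljs): {"g":[69,72,90,31],"ld":{"gdo":28,"pwc":53,"vz":22,"y":18},"m":15,"ua":57}
After op 7 (remove /ld): {"g":[69,72,90,31],"m":15,"ua":57}
After op 8 (remove /ua): {"g":[69,72,90,31],"m":15}
After op 9 (replace /g/0 98): {"g":[98,72,90,31],"m":15}
After op 10 (replace /g/3 77): {"g":[98,72,90,77],"m":15}
After op 11 (replace /g 50): {"g":50,"m":15}
After op 12 (remove /m): {"g":50}
Value at /g: 50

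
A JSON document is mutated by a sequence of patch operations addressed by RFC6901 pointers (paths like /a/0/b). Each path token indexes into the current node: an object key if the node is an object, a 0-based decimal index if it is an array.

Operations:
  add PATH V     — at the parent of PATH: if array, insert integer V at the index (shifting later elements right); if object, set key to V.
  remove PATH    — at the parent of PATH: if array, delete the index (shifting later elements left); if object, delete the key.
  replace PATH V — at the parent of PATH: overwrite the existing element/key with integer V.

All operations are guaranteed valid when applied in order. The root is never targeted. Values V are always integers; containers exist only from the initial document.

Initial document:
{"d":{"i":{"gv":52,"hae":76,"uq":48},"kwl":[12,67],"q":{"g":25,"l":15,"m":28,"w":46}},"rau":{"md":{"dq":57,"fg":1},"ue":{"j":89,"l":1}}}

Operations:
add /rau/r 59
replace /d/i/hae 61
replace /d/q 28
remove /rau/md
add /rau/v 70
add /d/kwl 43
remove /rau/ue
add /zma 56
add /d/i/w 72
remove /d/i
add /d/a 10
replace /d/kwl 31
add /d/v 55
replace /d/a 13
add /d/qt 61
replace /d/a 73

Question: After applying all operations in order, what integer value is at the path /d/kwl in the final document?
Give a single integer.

After op 1 (add /rau/r 59): {"d":{"i":{"gv":52,"hae":76,"uq":48},"kwl":[12,67],"q":{"g":25,"l":15,"m":28,"w":46}},"rau":{"md":{"dq":57,"fg":1},"r":59,"ue":{"j":89,"l":1}}}
After op 2 (replace /d/i/hae 61): {"d":{"i":{"gv":52,"hae":61,"uq":48},"kwl":[12,67],"q":{"g":25,"l":15,"m":28,"w":46}},"rau":{"md":{"dq":57,"fg":1},"r":59,"ue":{"j":89,"l":1}}}
After op 3 (replace /d/q 28): {"d":{"i":{"gv":52,"hae":61,"uq":48},"kwl":[12,67],"q":28},"rau":{"md":{"dq":57,"fg":1},"r":59,"ue":{"j":89,"l":1}}}
After op 4 (remove /rau/md): {"d":{"i":{"gv":52,"hae":61,"uq":48},"kwl":[12,67],"q":28},"rau":{"r":59,"ue":{"j":89,"l":1}}}
After op 5 (add /rau/v 70): {"d":{"i":{"gv":52,"hae":61,"uq":48},"kwl":[12,67],"q":28},"rau":{"r":59,"ue":{"j":89,"l":1},"v":70}}
After op 6 (add /d/kwl 43): {"d":{"i":{"gv":52,"hae":61,"uq":48},"kwl":43,"q":28},"rau":{"r":59,"ue":{"j":89,"l":1},"v":70}}
After op 7 (remove /rau/ue): {"d":{"i":{"gv":52,"hae":61,"uq":48},"kwl":43,"q":28},"rau":{"r":59,"v":70}}
After op 8 (add /zma 56): {"d":{"i":{"gv":52,"hae":61,"uq":48},"kwl":43,"q":28},"rau":{"r":59,"v":70},"zma":56}
After op 9 (add /d/i/w 72): {"d":{"i":{"gv":52,"hae":61,"uq":48,"w":72},"kwl":43,"q":28},"rau":{"r":59,"v":70},"zma":56}
After op 10 (remove /d/i): {"d":{"kwl":43,"q":28},"rau":{"r":59,"v":70},"zma":56}
After op 11 (add /d/a 10): {"d":{"a":10,"kwl":43,"q":28},"rau":{"r":59,"v":70},"zma":56}
After op 12 (replace /d/kwl 31): {"d":{"a":10,"kwl":31,"q":28},"rau":{"r":59,"v":70},"zma":56}
After op 13 (add /d/v 55): {"d":{"a":10,"kwl":31,"q":28,"v":55},"rau":{"r":59,"v":70},"zma":56}
After op 14 (replace /d/a 13): {"d":{"a":13,"kwl":31,"q":28,"v":55},"rau":{"r":59,"v":70},"zma":56}
After op 15 (add /d/qt 61): {"d":{"a":13,"kwl":31,"q":28,"qt":61,"v":55},"rau":{"r":59,"v":70},"zma":56}
After op 16 (replace /d/a 73): {"d":{"a":73,"kwl":31,"q":28,"qt":61,"v":55},"rau":{"r":59,"v":70},"zma":56}
Value at /d/kwl: 31

Answer: 31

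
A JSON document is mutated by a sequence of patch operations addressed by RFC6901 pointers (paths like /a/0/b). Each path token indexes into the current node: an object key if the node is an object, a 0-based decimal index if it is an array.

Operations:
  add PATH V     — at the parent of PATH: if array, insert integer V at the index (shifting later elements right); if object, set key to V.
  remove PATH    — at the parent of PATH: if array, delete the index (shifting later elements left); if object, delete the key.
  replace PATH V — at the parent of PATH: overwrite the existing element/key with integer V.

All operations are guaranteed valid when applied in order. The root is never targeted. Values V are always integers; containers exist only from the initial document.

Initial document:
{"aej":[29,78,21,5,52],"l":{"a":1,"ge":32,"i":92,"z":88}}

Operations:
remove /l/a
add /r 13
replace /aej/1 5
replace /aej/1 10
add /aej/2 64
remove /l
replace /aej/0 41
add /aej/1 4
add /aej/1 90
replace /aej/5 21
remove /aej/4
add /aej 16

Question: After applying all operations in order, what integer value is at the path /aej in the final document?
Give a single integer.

Answer: 16

Derivation:
After op 1 (remove /l/a): {"aej":[29,78,21,5,52],"l":{"ge":32,"i":92,"z":88}}
After op 2 (add /r 13): {"aej":[29,78,21,5,52],"l":{"ge":32,"i":92,"z":88},"r":13}
After op 3 (replace /aej/1 5): {"aej":[29,5,21,5,52],"l":{"ge":32,"i":92,"z":88},"r":13}
After op 4 (replace /aej/1 10): {"aej":[29,10,21,5,52],"l":{"ge":32,"i":92,"z":88},"r":13}
After op 5 (add /aej/2 64): {"aej":[29,10,64,21,5,52],"l":{"ge":32,"i":92,"z":88},"r":13}
After op 6 (remove /l): {"aej":[29,10,64,21,5,52],"r":13}
After op 7 (replace /aej/0 41): {"aej":[41,10,64,21,5,52],"r":13}
After op 8 (add /aej/1 4): {"aej":[41,4,10,64,21,5,52],"r":13}
After op 9 (add /aej/1 90): {"aej":[41,90,4,10,64,21,5,52],"r":13}
After op 10 (replace /aej/5 21): {"aej":[41,90,4,10,64,21,5,52],"r":13}
After op 11 (remove /aej/4): {"aej":[41,90,4,10,21,5,52],"r":13}
After op 12 (add /aej 16): {"aej":16,"r":13}
Value at /aej: 16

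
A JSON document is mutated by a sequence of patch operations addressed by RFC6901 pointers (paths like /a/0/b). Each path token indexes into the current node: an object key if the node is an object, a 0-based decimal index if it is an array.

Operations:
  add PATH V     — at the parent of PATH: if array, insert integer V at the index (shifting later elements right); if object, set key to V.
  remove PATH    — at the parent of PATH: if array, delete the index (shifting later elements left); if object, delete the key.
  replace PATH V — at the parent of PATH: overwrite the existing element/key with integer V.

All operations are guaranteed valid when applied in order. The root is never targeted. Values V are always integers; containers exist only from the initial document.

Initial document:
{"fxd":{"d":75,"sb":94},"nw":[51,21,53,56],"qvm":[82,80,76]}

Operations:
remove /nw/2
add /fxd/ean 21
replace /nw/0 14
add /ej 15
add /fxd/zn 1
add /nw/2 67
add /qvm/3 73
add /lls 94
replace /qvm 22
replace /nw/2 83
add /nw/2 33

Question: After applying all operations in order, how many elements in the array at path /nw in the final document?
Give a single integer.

After op 1 (remove /nw/2): {"fxd":{"d":75,"sb":94},"nw":[51,21,56],"qvm":[82,80,76]}
After op 2 (add /fxd/ean 21): {"fxd":{"d":75,"ean":21,"sb":94},"nw":[51,21,56],"qvm":[82,80,76]}
After op 3 (replace /nw/0 14): {"fxd":{"d":75,"ean":21,"sb":94},"nw":[14,21,56],"qvm":[82,80,76]}
After op 4 (add /ej 15): {"ej":15,"fxd":{"d":75,"ean":21,"sb":94},"nw":[14,21,56],"qvm":[82,80,76]}
After op 5 (add /fxd/zn 1): {"ej":15,"fxd":{"d":75,"ean":21,"sb":94,"zn":1},"nw":[14,21,56],"qvm":[82,80,76]}
After op 6 (add /nw/2 67): {"ej":15,"fxd":{"d":75,"ean":21,"sb":94,"zn":1},"nw":[14,21,67,56],"qvm":[82,80,76]}
After op 7 (add /qvm/3 73): {"ej":15,"fxd":{"d":75,"ean":21,"sb":94,"zn":1},"nw":[14,21,67,56],"qvm":[82,80,76,73]}
After op 8 (add /lls 94): {"ej":15,"fxd":{"d":75,"ean":21,"sb":94,"zn":1},"lls":94,"nw":[14,21,67,56],"qvm":[82,80,76,73]}
After op 9 (replace /qvm 22): {"ej":15,"fxd":{"d":75,"ean":21,"sb":94,"zn":1},"lls":94,"nw":[14,21,67,56],"qvm":22}
After op 10 (replace /nw/2 83): {"ej":15,"fxd":{"d":75,"ean":21,"sb":94,"zn":1},"lls":94,"nw":[14,21,83,56],"qvm":22}
After op 11 (add /nw/2 33): {"ej":15,"fxd":{"d":75,"ean":21,"sb":94,"zn":1},"lls":94,"nw":[14,21,33,83,56],"qvm":22}
Size at path /nw: 5

Answer: 5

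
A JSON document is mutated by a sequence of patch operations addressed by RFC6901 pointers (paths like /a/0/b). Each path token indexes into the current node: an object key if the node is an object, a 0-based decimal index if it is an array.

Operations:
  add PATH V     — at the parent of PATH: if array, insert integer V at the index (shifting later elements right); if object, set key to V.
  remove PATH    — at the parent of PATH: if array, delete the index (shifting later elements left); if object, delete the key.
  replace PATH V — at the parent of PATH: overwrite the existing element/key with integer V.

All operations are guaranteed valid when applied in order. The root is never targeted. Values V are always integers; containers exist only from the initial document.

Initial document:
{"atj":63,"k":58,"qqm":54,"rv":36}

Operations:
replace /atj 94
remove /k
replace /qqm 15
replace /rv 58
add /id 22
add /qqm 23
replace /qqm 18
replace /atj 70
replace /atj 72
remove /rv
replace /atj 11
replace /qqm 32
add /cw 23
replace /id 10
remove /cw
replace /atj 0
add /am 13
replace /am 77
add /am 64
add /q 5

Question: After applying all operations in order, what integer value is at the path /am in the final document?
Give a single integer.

After op 1 (replace /atj 94): {"atj":94,"k":58,"qqm":54,"rv":36}
After op 2 (remove /k): {"atj":94,"qqm":54,"rv":36}
After op 3 (replace /qqm 15): {"atj":94,"qqm":15,"rv":36}
After op 4 (replace /rv 58): {"atj":94,"qqm":15,"rv":58}
After op 5 (add /id 22): {"atj":94,"id":22,"qqm":15,"rv":58}
After op 6 (add /qqm 23): {"atj":94,"id":22,"qqm":23,"rv":58}
After op 7 (replace /qqm 18): {"atj":94,"id":22,"qqm":18,"rv":58}
After op 8 (replace /atj 70): {"atj":70,"id":22,"qqm":18,"rv":58}
After op 9 (replace /atj 72): {"atj":72,"id":22,"qqm":18,"rv":58}
After op 10 (remove /rv): {"atj":72,"id":22,"qqm":18}
After op 11 (replace /atj 11): {"atj":11,"id":22,"qqm":18}
After op 12 (replace /qqm 32): {"atj":11,"id":22,"qqm":32}
After op 13 (add /cw 23): {"atj":11,"cw":23,"id":22,"qqm":32}
After op 14 (replace /id 10): {"atj":11,"cw":23,"id":10,"qqm":32}
After op 15 (remove /cw): {"atj":11,"id":10,"qqm":32}
After op 16 (replace /atj 0): {"atj":0,"id":10,"qqm":32}
After op 17 (add /am 13): {"am":13,"atj":0,"id":10,"qqm":32}
After op 18 (replace /am 77): {"am":77,"atj":0,"id":10,"qqm":32}
After op 19 (add /am 64): {"am":64,"atj":0,"id":10,"qqm":32}
After op 20 (add /q 5): {"am":64,"atj":0,"id":10,"q":5,"qqm":32}
Value at /am: 64

Answer: 64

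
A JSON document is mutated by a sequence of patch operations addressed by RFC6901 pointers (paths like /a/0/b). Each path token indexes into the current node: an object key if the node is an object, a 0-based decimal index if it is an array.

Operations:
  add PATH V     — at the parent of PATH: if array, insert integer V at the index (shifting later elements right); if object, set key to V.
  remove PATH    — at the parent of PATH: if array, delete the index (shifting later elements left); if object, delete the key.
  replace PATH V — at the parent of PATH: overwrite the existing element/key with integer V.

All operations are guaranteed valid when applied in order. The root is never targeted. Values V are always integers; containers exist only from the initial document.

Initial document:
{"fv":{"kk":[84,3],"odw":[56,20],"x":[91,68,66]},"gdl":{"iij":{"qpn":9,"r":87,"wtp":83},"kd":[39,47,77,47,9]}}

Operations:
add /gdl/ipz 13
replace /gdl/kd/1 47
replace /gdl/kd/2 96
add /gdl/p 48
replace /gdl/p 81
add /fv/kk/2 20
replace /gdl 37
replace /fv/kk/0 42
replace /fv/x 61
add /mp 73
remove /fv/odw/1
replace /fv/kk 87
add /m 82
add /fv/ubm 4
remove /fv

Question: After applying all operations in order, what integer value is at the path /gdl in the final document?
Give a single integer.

After op 1 (add /gdl/ipz 13): {"fv":{"kk":[84,3],"odw":[56,20],"x":[91,68,66]},"gdl":{"iij":{"qpn":9,"r":87,"wtp":83},"ipz":13,"kd":[39,47,77,47,9]}}
After op 2 (replace /gdl/kd/1 47): {"fv":{"kk":[84,3],"odw":[56,20],"x":[91,68,66]},"gdl":{"iij":{"qpn":9,"r":87,"wtp":83},"ipz":13,"kd":[39,47,77,47,9]}}
After op 3 (replace /gdl/kd/2 96): {"fv":{"kk":[84,3],"odw":[56,20],"x":[91,68,66]},"gdl":{"iij":{"qpn":9,"r":87,"wtp":83},"ipz":13,"kd":[39,47,96,47,9]}}
After op 4 (add /gdl/p 48): {"fv":{"kk":[84,3],"odw":[56,20],"x":[91,68,66]},"gdl":{"iij":{"qpn":9,"r":87,"wtp":83},"ipz":13,"kd":[39,47,96,47,9],"p":48}}
After op 5 (replace /gdl/p 81): {"fv":{"kk":[84,3],"odw":[56,20],"x":[91,68,66]},"gdl":{"iij":{"qpn":9,"r":87,"wtp":83},"ipz":13,"kd":[39,47,96,47,9],"p":81}}
After op 6 (add /fv/kk/2 20): {"fv":{"kk":[84,3,20],"odw":[56,20],"x":[91,68,66]},"gdl":{"iij":{"qpn":9,"r":87,"wtp":83},"ipz":13,"kd":[39,47,96,47,9],"p":81}}
After op 7 (replace /gdl 37): {"fv":{"kk":[84,3,20],"odw":[56,20],"x":[91,68,66]},"gdl":37}
After op 8 (replace /fv/kk/0 42): {"fv":{"kk":[42,3,20],"odw":[56,20],"x":[91,68,66]},"gdl":37}
After op 9 (replace /fv/x 61): {"fv":{"kk":[42,3,20],"odw":[56,20],"x":61},"gdl":37}
After op 10 (add /mp 73): {"fv":{"kk":[42,3,20],"odw":[56,20],"x":61},"gdl":37,"mp":73}
After op 11 (remove /fv/odw/1): {"fv":{"kk":[42,3,20],"odw":[56],"x":61},"gdl":37,"mp":73}
After op 12 (replace /fv/kk 87): {"fv":{"kk":87,"odw":[56],"x":61},"gdl":37,"mp":73}
After op 13 (add /m 82): {"fv":{"kk":87,"odw":[56],"x":61},"gdl":37,"m":82,"mp":73}
After op 14 (add /fv/ubm 4): {"fv":{"kk":87,"odw":[56],"ubm":4,"x":61},"gdl":37,"m":82,"mp":73}
After op 15 (remove /fv): {"gdl":37,"m":82,"mp":73}
Value at /gdl: 37

Answer: 37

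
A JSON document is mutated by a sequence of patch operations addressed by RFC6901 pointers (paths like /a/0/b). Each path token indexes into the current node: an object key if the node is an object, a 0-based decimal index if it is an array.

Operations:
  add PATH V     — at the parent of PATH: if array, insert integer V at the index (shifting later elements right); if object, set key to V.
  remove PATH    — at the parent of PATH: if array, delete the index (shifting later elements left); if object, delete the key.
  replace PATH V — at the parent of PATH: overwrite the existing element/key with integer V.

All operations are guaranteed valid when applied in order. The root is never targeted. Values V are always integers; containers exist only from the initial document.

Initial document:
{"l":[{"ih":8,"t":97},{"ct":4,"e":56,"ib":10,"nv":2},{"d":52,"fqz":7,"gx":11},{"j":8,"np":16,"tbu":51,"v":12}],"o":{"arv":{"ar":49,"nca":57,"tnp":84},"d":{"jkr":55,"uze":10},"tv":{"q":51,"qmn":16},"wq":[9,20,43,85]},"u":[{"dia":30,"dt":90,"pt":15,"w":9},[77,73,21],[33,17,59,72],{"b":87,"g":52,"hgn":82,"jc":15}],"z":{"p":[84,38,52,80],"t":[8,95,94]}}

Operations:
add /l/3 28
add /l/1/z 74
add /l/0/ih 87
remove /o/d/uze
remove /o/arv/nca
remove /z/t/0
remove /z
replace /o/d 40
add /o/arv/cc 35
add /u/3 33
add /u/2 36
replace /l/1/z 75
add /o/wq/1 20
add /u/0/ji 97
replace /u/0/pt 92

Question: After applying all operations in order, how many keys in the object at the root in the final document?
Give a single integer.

Answer: 3

Derivation:
After op 1 (add /l/3 28): {"l":[{"ih":8,"t":97},{"ct":4,"e":56,"ib":10,"nv":2},{"d":52,"fqz":7,"gx":11},28,{"j":8,"np":16,"tbu":51,"v":12}],"o":{"arv":{"ar":49,"nca":57,"tnp":84},"d":{"jkr":55,"uze":10},"tv":{"q":51,"qmn":16},"wq":[9,20,43,85]},"u":[{"dia":30,"dt":90,"pt":15,"w":9},[77,73,21],[33,17,59,72],{"b":87,"g":52,"hgn":82,"jc":15}],"z":{"p":[84,38,52,80],"t":[8,95,94]}}
After op 2 (add /l/1/z 74): {"l":[{"ih":8,"t":97},{"ct":4,"e":56,"ib":10,"nv":2,"z":74},{"d":52,"fqz":7,"gx":11},28,{"j":8,"np":16,"tbu":51,"v":12}],"o":{"arv":{"ar":49,"nca":57,"tnp":84},"d":{"jkr":55,"uze":10},"tv":{"q":51,"qmn":16},"wq":[9,20,43,85]},"u":[{"dia":30,"dt":90,"pt":15,"w":9},[77,73,21],[33,17,59,72],{"b":87,"g":52,"hgn":82,"jc":15}],"z":{"p":[84,38,52,80],"t":[8,95,94]}}
After op 3 (add /l/0/ih 87): {"l":[{"ih":87,"t":97},{"ct":4,"e":56,"ib":10,"nv":2,"z":74},{"d":52,"fqz":7,"gx":11},28,{"j":8,"np":16,"tbu":51,"v":12}],"o":{"arv":{"ar":49,"nca":57,"tnp":84},"d":{"jkr":55,"uze":10},"tv":{"q":51,"qmn":16},"wq":[9,20,43,85]},"u":[{"dia":30,"dt":90,"pt":15,"w":9},[77,73,21],[33,17,59,72],{"b":87,"g":52,"hgn":82,"jc":15}],"z":{"p":[84,38,52,80],"t":[8,95,94]}}
After op 4 (remove /o/d/uze): {"l":[{"ih":87,"t":97},{"ct":4,"e":56,"ib":10,"nv":2,"z":74},{"d":52,"fqz":7,"gx":11},28,{"j":8,"np":16,"tbu":51,"v":12}],"o":{"arv":{"ar":49,"nca":57,"tnp":84},"d":{"jkr":55},"tv":{"q":51,"qmn":16},"wq":[9,20,43,85]},"u":[{"dia":30,"dt":90,"pt":15,"w":9},[77,73,21],[33,17,59,72],{"b":87,"g":52,"hgn":82,"jc":15}],"z":{"p":[84,38,52,80],"t":[8,95,94]}}
After op 5 (remove /o/arv/nca): {"l":[{"ih":87,"t":97},{"ct":4,"e":56,"ib":10,"nv":2,"z":74},{"d":52,"fqz":7,"gx":11},28,{"j":8,"np":16,"tbu":51,"v":12}],"o":{"arv":{"ar":49,"tnp":84},"d":{"jkr":55},"tv":{"q":51,"qmn":16},"wq":[9,20,43,85]},"u":[{"dia":30,"dt":90,"pt":15,"w":9},[77,73,21],[33,17,59,72],{"b":87,"g":52,"hgn":82,"jc":15}],"z":{"p":[84,38,52,80],"t":[8,95,94]}}
After op 6 (remove /z/t/0): {"l":[{"ih":87,"t":97},{"ct":4,"e":56,"ib":10,"nv":2,"z":74},{"d":52,"fqz":7,"gx":11},28,{"j":8,"np":16,"tbu":51,"v":12}],"o":{"arv":{"ar":49,"tnp":84},"d":{"jkr":55},"tv":{"q":51,"qmn":16},"wq":[9,20,43,85]},"u":[{"dia":30,"dt":90,"pt":15,"w":9},[77,73,21],[33,17,59,72],{"b":87,"g":52,"hgn":82,"jc":15}],"z":{"p":[84,38,52,80],"t":[95,94]}}
After op 7 (remove /z): {"l":[{"ih":87,"t":97},{"ct":4,"e":56,"ib":10,"nv":2,"z":74},{"d":52,"fqz":7,"gx":11},28,{"j":8,"np":16,"tbu":51,"v":12}],"o":{"arv":{"ar":49,"tnp":84},"d":{"jkr":55},"tv":{"q":51,"qmn":16},"wq":[9,20,43,85]},"u":[{"dia":30,"dt":90,"pt":15,"w":9},[77,73,21],[33,17,59,72],{"b":87,"g":52,"hgn":82,"jc":15}]}
After op 8 (replace /o/d 40): {"l":[{"ih":87,"t":97},{"ct":4,"e":56,"ib":10,"nv":2,"z":74},{"d":52,"fqz":7,"gx":11},28,{"j":8,"np":16,"tbu":51,"v":12}],"o":{"arv":{"ar":49,"tnp":84},"d":40,"tv":{"q":51,"qmn":16},"wq":[9,20,43,85]},"u":[{"dia":30,"dt":90,"pt":15,"w":9},[77,73,21],[33,17,59,72],{"b":87,"g":52,"hgn":82,"jc":15}]}
After op 9 (add /o/arv/cc 35): {"l":[{"ih":87,"t":97},{"ct":4,"e":56,"ib":10,"nv":2,"z":74},{"d":52,"fqz":7,"gx":11},28,{"j":8,"np":16,"tbu":51,"v":12}],"o":{"arv":{"ar":49,"cc":35,"tnp":84},"d":40,"tv":{"q":51,"qmn":16},"wq":[9,20,43,85]},"u":[{"dia":30,"dt":90,"pt":15,"w":9},[77,73,21],[33,17,59,72],{"b":87,"g":52,"hgn":82,"jc":15}]}
After op 10 (add /u/3 33): {"l":[{"ih":87,"t":97},{"ct":4,"e":56,"ib":10,"nv":2,"z":74},{"d":52,"fqz":7,"gx":11},28,{"j":8,"np":16,"tbu":51,"v":12}],"o":{"arv":{"ar":49,"cc":35,"tnp":84},"d":40,"tv":{"q":51,"qmn":16},"wq":[9,20,43,85]},"u":[{"dia":30,"dt":90,"pt":15,"w":9},[77,73,21],[33,17,59,72],33,{"b":87,"g":52,"hgn":82,"jc":15}]}
After op 11 (add /u/2 36): {"l":[{"ih":87,"t":97},{"ct":4,"e":56,"ib":10,"nv":2,"z":74},{"d":52,"fqz":7,"gx":11},28,{"j":8,"np":16,"tbu":51,"v":12}],"o":{"arv":{"ar":49,"cc":35,"tnp":84},"d":40,"tv":{"q":51,"qmn":16},"wq":[9,20,43,85]},"u":[{"dia":30,"dt":90,"pt":15,"w":9},[77,73,21],36,[33,17,59,72],33,{"b":87,"g":52,"hgn":82,"jc":15}]}
After op 12 (replace /l/1/z 75): {"l":[{"ih":87,"t":97},{"ct":4,"e":56,"ib":10,"nv":2,"z":75},{"d":52,"fqz":7,"gx":11},28,{"j":8,"np":16,"tbu":51,"v":12}],"o":{"arv":{"ar":49,"cc":35,"tnp":84},"d":40,"tv":{"q":51,"qmn":16},"wq":[9,20,43,85]},"u":[{"dia":30,"dt":90,"pt":15,"w":9},[77,73,21],36,[33,17,59,72],33,{"b":87,"g":52,"hgn":82,"jc":15}]}
After op 13 (add /o/wq/1 20): {"l":[{"ih":87,"t":97},{"ct":4,"e":56,"ib":10,"nv":2,"z":75},{"d":52,"fqz":7,"gx":11},28,{"j":8,"np":16,"tbu":51,"v":12}],"o":{"arv":{"ar":49,"cc":35,"tnp":84},"d":40,"tv":{"q":51,"qmn":16},"wq":[9,20,20,43,85]},"u":[{"dia":30,"dt":90,"pt":15,"w":9},[77,73,21],36,[33,17,59,72],33,{"b":87,"g":52,"hgn":82,"jc":15}]}
After op 14 (add /u/0/ji 97): {"l":[{"ih":87,"t":97},{"ct":4,"e":56,"ib":10,"nv":2,"z":75},{"d":52,"fqz":7,"gx":11},28,{"j":8,"np":16,"tbu":51,"v":12}],"o":{"arv":{"ar":49,"cc":35,"tnp":84},"d":40,"tv":{"q":51,"qmn":16},"wq":[9,20,20,43,85]},"u":[{"dia":30,"dt":90,"ji":97,"pt":15,"w":9},[77,73,21],36,[33,17,59,72],33,{"b":87,"g":52,"hgn":82,"jc":15}]}
After op 15 (replace /u/0/pt 92): {"l":[{"ih":87,"t":97},{"ct":4,"e":56,"ib":10,"nv":2,"z":75},{"d":52,"fqz":7,"gx":11},28,{"j":8,"np":16,"tbu":51,"v":12}],"o":{"arv":{"ar":49,"cc":35,"tnp":84},"d":40,"tv":{"q":51,"qmn":16},"wq":[9,20,20,43,85]},"u":[{"dia":30,"dt":90,"ji":97,"pt":92,"w":9},[77,73,21],36,[33,17,59,72],33,{"b":87,"g":52,"hgn":82,"jc":15}]}
Size at the root: 3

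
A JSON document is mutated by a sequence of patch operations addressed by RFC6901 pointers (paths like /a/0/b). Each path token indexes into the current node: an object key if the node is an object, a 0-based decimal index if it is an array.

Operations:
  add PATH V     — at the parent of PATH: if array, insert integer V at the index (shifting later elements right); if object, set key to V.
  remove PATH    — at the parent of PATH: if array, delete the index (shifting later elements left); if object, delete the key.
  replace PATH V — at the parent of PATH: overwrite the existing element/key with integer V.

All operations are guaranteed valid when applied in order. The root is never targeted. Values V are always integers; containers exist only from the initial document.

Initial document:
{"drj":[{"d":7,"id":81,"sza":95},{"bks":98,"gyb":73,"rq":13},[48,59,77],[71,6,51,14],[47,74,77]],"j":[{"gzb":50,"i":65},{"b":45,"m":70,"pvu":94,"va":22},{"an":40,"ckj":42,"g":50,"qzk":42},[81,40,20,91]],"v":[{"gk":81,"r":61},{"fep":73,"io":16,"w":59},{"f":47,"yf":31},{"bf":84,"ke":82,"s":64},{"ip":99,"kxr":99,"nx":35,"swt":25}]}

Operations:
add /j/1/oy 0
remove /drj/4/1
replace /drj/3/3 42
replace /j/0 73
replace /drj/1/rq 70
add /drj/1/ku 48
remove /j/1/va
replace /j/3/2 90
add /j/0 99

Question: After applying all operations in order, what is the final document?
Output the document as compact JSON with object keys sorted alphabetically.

After op 1 (add /j/1/oy 0): {"drj":[{"d":7,"id":81,"sza":95},{"bks":98,"gyb":73,"rq":13},[48,59,77],[71,6,51,14],[47,74,77]],"j":[{"gzb":50,"i":65},{"b":45,"m":70,"oy":0,"pvu":94,"va":22},{"an":40,"ckj":42,"g":50,"qzk":42},[81,40,20,91]],"v":[{"gk":81,"r":61},{"fep":73,"io":16,"w":59},{"f":47,"yf":31},{"bf":84,"ke":82,"s":64},{"ip":99,"kxr":99,"nx":35,"swt":25}]}
After op 2 (remove /drj/4/1): {"drj":[{"d":7,"id":81,"sza":95},{"bks":98,"gyb":73,"rq":13},[48,59,77],[71,6,51,14],[47,77]],"j":[{"gzb":50,"i":65},{"b":45,"m":70,"oy":0,"pvu":94,"va":22},{"an":40,"ckj":42,"g":50,"qzk":42},[81,40,20,91]],"v":[{"gk":81,"r":61},{"fep":73,"io":16,"w":59},{"f":47,"yf":31},{"bf":84,"ke":82,"s":64},{"ip":99,"kxr":99,"nx":35,"swt":25}]}
After op 3 (replace /drj/3/3 42): {"drj":[{"d":7,"id":81,"sza":95},{"bks":98,"gyb":73,"rq":13},[48,59,77],[71,6,51,42],[47,77]],"j":[{"gzb":50,"i":65},{"b":45,"m":70,"oy":0,"pvu":94,"va":22},{"an":40,"ckj":42,"g":50,"qzk":42},[81,40,20,91]],"v":[{"gk":81,"r":61},{"fep":73,"io":16,"w":59},{"f":47,"yf":31},{"bf":84,"ke":82,"s":64},{"ip":99,"kxr":99,"nx":35,"swt":25}]}
After op 4 (replace /j/0 73): {"drj":[{"d":7,"id":81,"sza":95},{"bks":98,"gyb":73,"rq":13},[48,59,77],[71,6,51,42],[47,77]],"j":[73,{"b":45,"m":70,"oy":0,"pvu":94,"va":22},{"an":40,"ckj":42,"g":50,"qzk":42},[81,40,20,91]],"v":[{"gk":81,"r":61},{"fep":73,"io":16,"w":59},{"f":47,"yf":31},{"bf":84,"ke":82,"s":64},{"ip":99,"kxr":99,"nx":35,"swt":25}]}
After op 5 (replace /drj/1/rq 70): {"drj":[{"d":7,"id":81,"sza":95},{"bks":98,"gyb":73,"rq":70},[48,59,77],[71,6,51,42],[47,77]],"j":[73,{"b":45,"m":70,"oy":0,"pvu":94,"va":22},{"an":40,"ckj":42,"g":50,"qzk":42},[81,40,20,91]],"v":[{"gk":81,"r":61},{"fep":73,"io":16,"w":59},{"f":47,"yf":31},{"bf":84,"ke":82,"s":64},{"ip":99,"kxr":99,"nx":35,"swt":25}]}
After op 6 (add /drj/1/ku 48): {"drj":[{"d":7,"id":81,"sza":95},{"bks":98,"gyb":73,"ku":48,"rq":70},[48,59,77],[71,6,51,42],[47,77]],"j":[73,{"b":45,"m":70,"oy":0,"pvu":94,"va":22},{"an":40,"ckj":42,"g":50,"qzk":42},[81,40,20,91]],"v":[{"gk":81,"r":61},{"fep":73,"io":16,"w":59},{"f":47,"yf":31},{"bf":84,"ke":82,"s":64},{"ip":99,"kxr":99,"nx":35,"swt":25}]}
After op 7 (remove /j/1/va): {"drj":[{"d":7,"id":81,"sza":95},{"bks":98,"gyb":73,"ku":48,"rq":70},[48,59,77],[71,6,51,42],[47,77]],"j":[73,{"b":45,"m":70,"oy":0,"pvu":94},{"an":40,"ckj":42,"g":50,"qzk":42},[81,40,20,91]],"v":[{"gk":81,"r":61},{"fep":73,"io":16,"w":59},{"f":47,"yf":31},{"bf":84,"ke":82,"s":64},{"ip":99,"kxr":99,"nx":35,"swt":25}]}
After op 8 (replace /j/3/2 90): {"drj":[{"d":7,"id":81,"sza":95},{"bks":98,"gyb":73,"ku":48,"rq":70},[48,59,77],[71,6,51,42],[47,77]],"j":[73,{"b":45,"m":70,"oy":0,"pvu":94},{"an":40,"ckj":42,"g":50,"qzk":42},[81,40,90,91]],"v":[{"gk":81,"r":61},{"fep":73,"io":16,"w":59},{"f":47,"yf":31},{"bf":84,"ke":82,"s":64},{"ip":99,"kxr":99,"nx":35,"swt":25}]}
After op 9 (add /j/0 99): {"drj":[{"d":7,"id":81,"sza":95},{"bks":98,"gyb":73,"ku":48,"rq":70},[48,59,77],[71,6,51,42],[47,77]],"j":[99,73,{"b":45,"m":70,"oy":0,"pvu":94},{"an":40,"ckj":42,"g":50,"qzk":42},[81,40,90,91]],"v":[{"gk":81,"r":61},{"fep":73,"io":16,"w":59},{"f":47,"yf":31},{"bf":84,"ke":82,"s":64},{"ip":99,"kxr":99,"nx":35,"swt":25}]}

Answer: {"drj":[{"d":7,"id":81,"sza":95},{"bks":98,"gyb":73,"ku":48,"rq":70},[48,59,77],[71,6,51,42],[47,77]],"j":[99,73,{"b":45,"m":70,"oy":0,"pvu":94},{"an":40,"ckj":42,"g":50,"qzk":42},[81,40,90,91]],"v":[{"gk":81,"r":61},{"fep":73,"io":16,"w":59},{"f":47,"yf":31},{"bf":84,"ke":82,"s":64},{"ip":99,"kxr":99,"nx":35,"swt":25}]}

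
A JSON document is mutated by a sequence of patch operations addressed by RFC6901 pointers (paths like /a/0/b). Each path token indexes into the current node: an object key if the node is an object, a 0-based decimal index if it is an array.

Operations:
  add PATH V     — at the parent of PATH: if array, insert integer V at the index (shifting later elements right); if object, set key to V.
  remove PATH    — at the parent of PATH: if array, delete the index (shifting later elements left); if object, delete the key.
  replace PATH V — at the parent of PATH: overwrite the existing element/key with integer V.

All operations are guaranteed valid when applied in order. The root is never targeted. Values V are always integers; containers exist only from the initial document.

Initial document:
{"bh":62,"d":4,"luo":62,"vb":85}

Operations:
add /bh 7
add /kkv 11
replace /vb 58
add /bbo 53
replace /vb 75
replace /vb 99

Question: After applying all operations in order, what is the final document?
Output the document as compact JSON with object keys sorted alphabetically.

Answer: {"bbo":53,"bh":7,"d":4,"kkv":11,"luo":62,"vb":99}

Derivation:
After op 1 (add /bh 7): {"bh":7,"d":4,"luo":62,"vb":85}
After op 2 (add /kkv 11): {"bh":7,"d":4,"kkv":11,"luo":62,"vb":85}
After op 3 (replace /vb 58): {"bh":7,"d":4,"kkv":11,"luo":62,"vb":58}
After op 4 (add /bbo 53): {"bbo":53,"bh":7,"d":4,"kkv":11,"luo":62,"vb":58}
After op 5 (replace /vb 75): {"bbo":53,"bh":7,"d":4,"kkv":11,"luo":62,"vb":75}
After op 6 (replace /vb 99): {"bbo":53,"bh":7,"d":4,"kkv":11,"luo":62,"vb":99}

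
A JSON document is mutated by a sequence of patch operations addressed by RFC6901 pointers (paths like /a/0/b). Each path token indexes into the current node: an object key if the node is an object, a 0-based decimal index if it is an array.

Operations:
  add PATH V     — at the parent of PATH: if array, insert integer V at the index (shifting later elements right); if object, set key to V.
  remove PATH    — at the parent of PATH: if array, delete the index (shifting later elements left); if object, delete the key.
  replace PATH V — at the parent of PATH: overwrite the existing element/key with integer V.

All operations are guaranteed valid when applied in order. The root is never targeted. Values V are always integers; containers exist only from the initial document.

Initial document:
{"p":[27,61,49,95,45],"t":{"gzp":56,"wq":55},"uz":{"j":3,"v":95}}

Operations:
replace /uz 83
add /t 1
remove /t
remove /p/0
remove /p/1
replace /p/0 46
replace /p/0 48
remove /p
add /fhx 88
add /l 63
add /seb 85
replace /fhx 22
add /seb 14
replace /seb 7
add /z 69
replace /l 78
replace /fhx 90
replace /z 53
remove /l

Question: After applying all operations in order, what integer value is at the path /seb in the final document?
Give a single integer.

Answer: 7

Derivation:
After op 1 (replace /uz 83): {"p":[27,61,49,95,45],"t":{"gzp":56,"wq":55},"uz":83}
After op 2 (add /t 1): {"p":[27,61,49,95,45],"t":1,"uz":83}
After op 3 (remove /t): {"p":[27,61,49,95,45],"uz":83}
After op 4 (remove /p/0): {"p":[61,49,95,45],"uz":83}
After op 5 (remove /p/1): {"p":[61,95,45],"uz":83}
After op 6 (replace /p/0 46): {"p":[46,95,45],"uz":83}
After op 7 (replace /p/0 48): {"p":[48,95,45],"uz":83}
After op 8 (remove /p): {"uz":83}
After op 9 (add /fhx 88): {"fhx":88,"uz":83}
After op 10 (add /l 63): {"fhx":88,"l":63,"uz":83}
After op 11 (add /seb 85): {"fhx":88,"l":63,"seb":85,"uz":83}
After op 12 (replace /fhx 22): {"fhx":22,"l":63,"seb":85,"uz":83}
After op 13 (add /seb 14): {"fhx":22,"l":63,"seb":14,"uz":83}
After op 14 (replace /seb 7): {"fhx":22,"l":63,"seb":7,"uz":83}
After op 15 (add /z 69): {"fhx":22,"l":63,"seb":7,"uz":83,"z":69}
After op 16 (replace /l 78): {"fhx":22,"l":78,"seb":7,"uz":83,"z":69}
After op 17 (replace /fhx 90): {"fhx":90,"l":78,"seb":7,"uz":83,"z":69}
After op 18 (replace /z 53): {"fhx":90,"l":78,"seb":7,"uz":83,"z":53}
After op 19 (remove /l): {"fhx":90,"seb":7,"uz":83,"z":53}
Value at /seb: 7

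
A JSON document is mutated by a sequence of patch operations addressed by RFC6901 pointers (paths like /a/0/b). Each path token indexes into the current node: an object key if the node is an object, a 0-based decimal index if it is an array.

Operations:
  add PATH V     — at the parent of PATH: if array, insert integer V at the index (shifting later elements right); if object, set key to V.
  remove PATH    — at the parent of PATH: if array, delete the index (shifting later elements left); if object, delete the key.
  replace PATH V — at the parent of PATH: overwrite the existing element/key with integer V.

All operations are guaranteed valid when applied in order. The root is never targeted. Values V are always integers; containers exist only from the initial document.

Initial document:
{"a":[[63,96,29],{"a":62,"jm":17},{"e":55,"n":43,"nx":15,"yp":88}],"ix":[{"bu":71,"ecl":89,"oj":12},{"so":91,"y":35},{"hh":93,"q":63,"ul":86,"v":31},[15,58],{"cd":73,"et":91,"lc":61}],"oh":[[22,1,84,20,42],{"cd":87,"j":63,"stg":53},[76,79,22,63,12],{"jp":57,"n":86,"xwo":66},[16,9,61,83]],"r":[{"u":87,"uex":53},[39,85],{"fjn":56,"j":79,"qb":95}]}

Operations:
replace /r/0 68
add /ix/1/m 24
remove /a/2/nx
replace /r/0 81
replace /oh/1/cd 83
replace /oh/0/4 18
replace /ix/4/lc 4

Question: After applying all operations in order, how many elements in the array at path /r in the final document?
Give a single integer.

Answer: 3

Derivation:
After op 1 (replace /r/0 68): {"a":[[63,96,29],{"a":62,"jm":17},{"e":55,"n":43,"nx":15,"yp":88}],"ix":[{"bu":71,"ecl":89,"oj":12},{"so":91,"y":35},{"hh":93,"q":63,"ul":86,"v":31},[15,58],{"cd":73,"et":91,"lc":61}],"oh":[[22,1,84,20,42],{"cd":87,"j":63,"stg":53},[76,79,22,63,12],{"jp":57,"n":86,"xwo":66},[16,9,61,83]],"r":[68,[39,85],{"fjn":56,"j":79,"qb":95}]}
After op 2 (add /ix/1/m 24): {"a":[[63,96,29],{"a":62,"jm":17},{"e":55,"n":43,"nx":15,"yp":88}],"ix":[{"bu":71,"ecl":89,"oj":12},{"m":24,"so":91,"y":35},{"hh":93,"q":63,"ul":86,"v":31},[15,58],{"cd":73,"et":91,"lc":61}],"oh":[[22,1,84,20,42],{"cd":87,"j":63,"stg":53},[76,79,22,63,12],{"jp":57,"n":86,"xwo":66},[16,9,61,83]],"r":[68,[39,85],{"fjn":56,"j":79,"qb":95}]}
After op 3 (remove /a/2/nx): {"a":[[63,96,29],{"a":62,"jm":17},{"e":55,"n":43,"yp":88}],"ix":[{"bu":71,"ecl":89,"oj":12},{"m":24,"so":91,"y":35},{"hh":93,"q":63,"ul":86,"v":31},[15,58],{"cd":73,"et":91,"lc":61}],"oh":[[22,1,84,20,42],{"cd":87,"j":63,"stg":53},[76,79,22,63,12],{"jp":57,"n":86,"xwo":66},[16,9,61,83]],"r":[68,[39,85],{"fjn":56,"j":79,"qb":95}]}
After op 4 (replace /r/0 81): {"a":[[63,96,29],{"a":62,"jm":17},{"e":55,"n":43,"yp":88}],"ix":[{"bu":71,"ecl":89,"oj":12},{"m":24,"so":91,"y":35},{"hh":93,"q":63,"ul":86,"v":31},[15,58],{"cd":73,"et":91,"lc":61}],"oh":[[22,1,84,20,42],{"cd":87,"j":63,"stg":53},[76,79,22,63,12],{"jp":57,"n":86,"xwo":66},[16,9,61,83]],"r":[81,[39,85],{"fjn":56,"j":79,"qb":95}]}
After op 5 (replace /oh/1/cd 83): {"a":[[63,96,29],{"a":62,"jm":17},{"e":55,"n":43,"yp":88}],"ix":[{"bu":71,"ecl":89,"oj":12},{"m":24,"so":91,"y":35},{"hh":93,"q":63,"ul":86,"v":31},[15,58],{"cd":73,"et":91,"lc":61}],"oh":[[22,1,84,20,42],{"cd":83,"j":63,"stg":53},[76,79,22,63,12],{"jp":57,"n":86,"xwo":66},[16,9,61,83]],"r":[81,[39,85],{"fjn":56,"j":79,"qb":95}]}
After op 6 (replace /oh/0/4 18): {"a":[[63,96,29],{"a":62,"jm":17},{"e":55,"n":43,"yp":88}],"ix":[{"bu":71,"ecl":89,"oj":12},{"m":24,"so":91,"y":35},{"hh":93,"q":63,"ul":86,"v":31},[15,58],{"cd":73,"et":91,"lc":61}],"oh":[[22,1,84,20,18],{"cd":83,"j":63,"stg":53},[76,79,22,63,12],{"jp":57,"n":86,"xwo":66},[16,9,61,83]],"r":[81,[39,85],{"fjn":56,"j":79,"qb":95}]}
After op 7 (replace /ix/4/lc 4): {"a":[[63,96,29],{"a":62,"jm":17},{"e":55,"n":43,"yp":88}],"ix":[{"bu":71,"ecl":89,"oj":12},{"m":24,"so":91,"y":35},{"hh":93,"q":63,"ul":86,"v":31},[15,58],{"cd":73,"et":91,"lc":4}],"oh":[[22,1,84,20,18],{"cd":83,"j":63,"stg":53},[76,79,22,63,12],{"jp":57,"n":86,"xwo":66},[16,9,61,83]],"r":[81,[39,85],{"fjn":56,"j":79,"qb":95}]}
Size at path /r: 3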